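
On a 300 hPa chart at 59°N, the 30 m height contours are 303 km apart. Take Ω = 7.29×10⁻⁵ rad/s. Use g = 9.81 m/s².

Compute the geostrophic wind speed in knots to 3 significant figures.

Coriolis parameter at 59°N:
f = 2Ω sin φ = 2 × 7.29×10⁻⁵ × sin 59° = 1.25×10⁻⁴ s⁻¹
Height gradient: |∂Z/∂n| = 30 m / 303000 m = 9.90×10⁻⁵
On a pressure surface, geostrophic balance gives V_g = (g/f)|∂Z/∂n|:
V_g = 9.81 × 9.90×10⁻⁵ / 1.25×10⁻⁴ = 7.77 m/s
Converting: 7.77 m/s × 1.944 = 15.1 knots

15.1 knots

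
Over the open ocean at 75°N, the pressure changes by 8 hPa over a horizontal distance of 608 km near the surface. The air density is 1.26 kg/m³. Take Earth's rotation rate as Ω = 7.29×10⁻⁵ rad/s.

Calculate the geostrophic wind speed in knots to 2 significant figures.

Coriolis parameter at 75°N:
f = 2Ω sin φ = 2 × 7.29×10⁻⁵ × sin 75° = 1.41×10⁻⁴ s⁻¹
Pressure gradient: |∂P/∂n| = 800 Pa / 608000 m = 1.32×10⁻³ Pa/m
Geostrophic balance (pressure-gradient force = Coriolis force):
V_g = (1/(fρ)) |∂P/∂n| = 1.32×10⁻³ / (1.41×10⁻⁴ × 1.26) = 7.42 m/s
Converting: 7.42 m/s × 1.944 = 14 knots

14 knots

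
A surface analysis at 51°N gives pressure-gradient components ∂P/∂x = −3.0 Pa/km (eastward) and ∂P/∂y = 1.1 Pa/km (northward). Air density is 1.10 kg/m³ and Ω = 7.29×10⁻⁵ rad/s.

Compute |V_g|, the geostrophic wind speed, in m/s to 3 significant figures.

25.6 m/s

Coriolis parameter at 51°N:
f = 2Ω sin φ = 2 × 7.29×10⁻⁵ × sin 51° = 1.13×10⁻⁴ s⁻¹
Component geostrophic relations (x east, y north):
u_g = −(1/(fρ)) ∂P/∂y,  v_g = (1/(fρ)) ∂P/∂x
u_g = −(1.1×10⁻³)/(1.13×10⁻⁴ × 1.10) = −8.83 m/s;  v_g = (−3.0×10⁻³)/(1.13×10⁻⁴ × 1.10) = −24.1 m/s
|V_g| = √(u_g² + v_g²) = 25.6 m/s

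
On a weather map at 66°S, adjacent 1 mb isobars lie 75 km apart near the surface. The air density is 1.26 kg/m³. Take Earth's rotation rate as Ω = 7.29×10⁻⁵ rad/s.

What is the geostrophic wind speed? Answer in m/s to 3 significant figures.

7.94 m/s

Coriolis parameter at 66°S:
f = 2Ω sin φ = 2 × 7.29×10⁻⁵ × sin 66° = 1.33×10⁻⁴ s⁻¹
Pressure gradient: |∂P/∂n| = 100 Pa / 75000 m = 1.33×10⁻³ Pa/m
Geostrophic balance (pressure-gradient force = Coriolis force):
V_g = (1/(fρ)) |∂P/∂n| = 1.33×10⁻³ / (1.33×10⁻⁴ × 1.26) = 7.94 m/s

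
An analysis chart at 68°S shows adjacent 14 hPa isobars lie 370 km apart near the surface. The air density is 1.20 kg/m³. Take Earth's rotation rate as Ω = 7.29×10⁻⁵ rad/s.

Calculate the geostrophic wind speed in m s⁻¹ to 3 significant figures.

Coriolis parameter at 68°S:
f = 2Ω sin φ = 2 × 7.29×10⁻⁵ × sin 68° = 1.35×10⁻⁴ s⁻¹
Pressure gradient: |∂P/∂n| = 1400 Pa / 370000 m = 3.78×10⁻³ Pa/m
Geostrophic balance (pressure-gradient force = Coriolis force):
V_g = (1/(fρ)) |∂P/∂n| = 3.78×10⁻³ / (1.35×10⁻⁴ × 1.20) = 23.3 m/s

23.3 m s⁻¹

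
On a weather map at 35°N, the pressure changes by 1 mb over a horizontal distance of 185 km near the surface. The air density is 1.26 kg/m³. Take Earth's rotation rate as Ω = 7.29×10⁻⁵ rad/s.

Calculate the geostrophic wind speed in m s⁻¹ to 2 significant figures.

Coriolis parameter at 35°N:
f = 2Ω sin φ = 2 × 7.29×10⁻⁵ × sin 35° = 8.36×10⁻⁵ s⁻¹
Pressure gradient: |∂P/∂n| = 100 Pa / 185000 m = 5.41×10⁻⁴ Pa/m
Geostrophic balance (pressure-gradient force = Coriolis force):
V_g = (1/(fρ)) |∂P/∂n| = 5.41×10⁻⁴ / (8.36×10⁻⁵ × 1.26) = 5.13 m/s

5.1 m s⁻¹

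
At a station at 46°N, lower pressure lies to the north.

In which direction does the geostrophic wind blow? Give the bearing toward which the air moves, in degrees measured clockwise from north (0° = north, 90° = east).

The pressure-gradient force points toward the north (bearing 000°).
Geostrophic balance: in the Northern Hemisphere the Coriolis force deflects motion to the right, so the geostrophic wind blows 90° to the right of the pressure-gradient force (low pressure on the left).
Rotating 000° by 90° clockwise gives 090° — the wind blows toward the east.

090°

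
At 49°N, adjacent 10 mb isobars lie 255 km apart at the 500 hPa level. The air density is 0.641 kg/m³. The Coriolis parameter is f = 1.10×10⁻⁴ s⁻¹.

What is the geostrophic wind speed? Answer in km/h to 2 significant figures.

200 km/h

Pressure gradient: |∂P/∂n| = 1000 Pa / 255000 m = 3.92×10⁻³ Pa/m
Geostrophic balance (pressure-gradient force = Coriolis force):
V_g = (1/(fρ)) |∂P/∂n| = 3.92×10⁻³ / (1.10×10⁻⁴ × 0.641) = 55.6 m/s
Converting: 55.6 m/s × 3.6 = 200 km/h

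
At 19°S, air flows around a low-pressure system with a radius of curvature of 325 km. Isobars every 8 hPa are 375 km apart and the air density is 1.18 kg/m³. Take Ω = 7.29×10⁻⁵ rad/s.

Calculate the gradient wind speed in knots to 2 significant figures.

Coriolis parameter at 19°S:
f = 2Ω sin φ = 2 × 7.29×10⁻⁵ × sin 19° = 4.75×10⁻⁵ s⁻¹
Pressure gradient: |∂P/∂n| = 800 Pa / 375000 m = 2.13×10⁻³ Pa/m
Geostrophic speed: V_g = |∂P/∂n|/(fρ) = 2.13×10⁻³/(4.75×10⁻⁵ × 1.18) = 38.1 m/s
Around a low, centrifugal force acts outward with Coriolis, so pressure-gradient force balances both:
(1/ρ)|∂P/∂n| = fV + V²/R  →  V² + fR·V − fR·V_g = 0
With fR = 4.75×10⁻⁵ × 325×10³ m = 15.4 m/s:
V = [−fR + √((fR)² + 4 fR V_g)]/2 = [−15.4 + √(15.4² + 4×15.4×38.1)]/2 = 17.7 m/s
Subgeostrophic (V < V_g = 38.1 m/s), as expected around a low.
Converting: 17.7 m/s × 1.944 = 34 knots

34 knots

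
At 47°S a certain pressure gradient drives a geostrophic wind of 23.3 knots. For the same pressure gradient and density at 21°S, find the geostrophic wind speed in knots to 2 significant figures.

48 knots

With the same pressure gradient and density, V_g ∝ 1/f ∝ 1/sin φ.
V₂ = V₁ · sin φ₁ / sin φ₂ = 23.3 × sin 47° / sin 21°
V₂ = 23.3 × 0.7314/0.3584 = 48 knots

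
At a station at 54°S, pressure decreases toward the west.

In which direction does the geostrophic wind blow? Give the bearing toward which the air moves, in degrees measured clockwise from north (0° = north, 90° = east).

180°

The pressure-gradient force points toward the west (bearing 270°).
Geostrophic balance: in the Southern Hemisphere the Coriolis force deflects motion to the left, so the geostrophic wind blows 90° to the left of the pressure-gradient force (low pressure on the right).
Rotating 270° by 90° counterclockwise gives 180° — the wind blows toward the south.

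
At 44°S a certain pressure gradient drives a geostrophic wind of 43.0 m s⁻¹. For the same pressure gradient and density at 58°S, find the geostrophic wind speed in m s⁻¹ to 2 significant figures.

35 m s⁻¹

With the same pressure gradient and density, V_g ∝ 1/f ∝ 1/sin φ.
V₂ = V₁ · sin φ₁ / sin φ₂ = 43.0 × sin 44° / sin 58°
V₂ = 43.0 × 0.6947/0.8480 = 35 m s⁻¹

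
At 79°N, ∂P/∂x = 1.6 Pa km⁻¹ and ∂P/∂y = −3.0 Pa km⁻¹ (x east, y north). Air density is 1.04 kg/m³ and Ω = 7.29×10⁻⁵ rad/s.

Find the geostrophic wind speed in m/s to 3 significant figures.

22.8 m/s

Coriolis parameter at 79°N:
f = 2Ω sin φ = 2 × 7.29×10⁻⁵ × sin 79° = 1.43×10⁻⁴ s⁻¹
Component geostrophic relations (x east, y north):
u_g = −(1/(fρ)) ∂P/∂y,  v_g = (1/(fρ)) ∂P/∂x
u_g = −(−3.0×10⁻³)/(1.43×10⁻⁴ × 1.04) = 20.2 m/s;  v_g = (1.6×10⁻³)/(1.43×10⁻⁴ × 1.04) = 10.7 m/s
|V_g| = √(u_g² + v_g²) = 22.8 m/s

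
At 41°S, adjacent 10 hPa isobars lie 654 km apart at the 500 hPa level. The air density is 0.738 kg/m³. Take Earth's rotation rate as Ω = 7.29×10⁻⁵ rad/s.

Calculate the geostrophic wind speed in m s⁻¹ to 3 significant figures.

Coriolis parameter at 41°S:
f = 2Ω sin φ = 2 × 7.29×10⁻⁵ × sin 41° = 9.57×10⁻⁵ s⁻¹
Pressure gradient: |∂P/∂n| = 1000 Pa / 654000 m = 1.53×10⁻³ Pa/m
Geostrophic balance (pressure-gradient force = Coriolis force):
V_g = (1/(fρ)) |∂P/∂n| = 1.53×10⁻³ / (9.57×10⁻⁵ × 0.738) = 21.7 m/s

21.7 m s⁻¹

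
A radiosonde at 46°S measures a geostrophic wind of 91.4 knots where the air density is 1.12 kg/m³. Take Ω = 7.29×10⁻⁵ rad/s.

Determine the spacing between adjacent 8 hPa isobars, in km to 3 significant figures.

145 km

Coriolis parameter at 46°S:
f = 2Ω sin φ = 2 × 7.29×10⁻⁵ × sin 46° = 1.05×10⁻⁴ s⁻¹
Wind speed in SI: 91.4 knots = 47.0 m/s
Geostrophic balance rearranged: |∂P/∂n| = f ρ V_g
|∂P/∂n| = 1.05×10⁻⁴ × 1.12 × 47.0 = 5.52×10⁻³ Pa/m
Isobar spacing: Δn = ΔP/|∂P/∂n| = 800 Pa / 5.52×10⁻³ Pa/m = 144843 m ≈ 145 km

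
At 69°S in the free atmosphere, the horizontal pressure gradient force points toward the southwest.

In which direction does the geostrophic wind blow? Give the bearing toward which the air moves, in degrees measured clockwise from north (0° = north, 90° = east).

135°

The pressure-gradient force points toward the southwest (bearing 225°).
Geostrophic balance: in the Southern Hemisphere the Coriolis force deflects motion to the left, so the geostrophic wind blows 90° to the left of the pressure-gradient force (low pressure on the right).
Rotating 225° by 90° counterclockwise gives 135° — the wind blows toward the southeast.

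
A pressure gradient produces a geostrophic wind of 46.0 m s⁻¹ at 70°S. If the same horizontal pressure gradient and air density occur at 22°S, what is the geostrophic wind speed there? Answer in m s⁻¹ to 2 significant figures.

120 m s⁻¹

With the same pressure gradient and density, V_g ∝ 1/f ∝ 1/sin φ.
V₂ = V₁ · sin φ₁ / sin φ₂ = 46.0 × sin 70° / sin 22°
V₂ = 46.0 × 0.9397/0.3746 = 120 m s⁻¹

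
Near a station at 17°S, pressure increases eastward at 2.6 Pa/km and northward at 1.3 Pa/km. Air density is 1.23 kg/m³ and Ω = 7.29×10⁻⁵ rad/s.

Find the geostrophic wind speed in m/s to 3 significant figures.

55.4 m/s

Coriolis parameter at 17°S:
f = 2Ω sin φ = 2 × 7.29×10⁻⁵ × sin 17° = 4.26×10⁻⁵ s⁻¹
In the Southern Hemisphere f is negative: f = −4.26×10⁻⁵ s⁻¹.
Component geostrophic relations (x east, y north):
u_g = −(1/(fρ)) ∂P/∂y,  v_g = (1/(fρ)) ∂P/∂x
u_g = −(1.3×10⁻³)/(−4.26×10⁻⁵ × 1.23) = 24.8 m/s;  v_g = (2.6×10⁻³)/(−4.26×10⁻⁵ × 1.23) = −49.6 m/s
|V_g| = √(u_g² + v_g²) = 55.4 m/s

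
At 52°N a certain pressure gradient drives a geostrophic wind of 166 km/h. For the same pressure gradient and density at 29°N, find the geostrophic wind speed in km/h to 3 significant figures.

With the same pressure gradient and density, V_g ∝ 1/f ∝ 1/sin φ.
V₂ = V₁ · sin φ₁ / sin φ₂ = 166 × sin 52° / sin 29°
V₂ = 166 × 0.7880/0.4848 = 270 km/h

270 km/h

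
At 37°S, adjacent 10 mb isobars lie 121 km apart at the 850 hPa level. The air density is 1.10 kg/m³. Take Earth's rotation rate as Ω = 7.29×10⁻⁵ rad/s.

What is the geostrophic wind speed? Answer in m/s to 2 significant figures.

86 m/s

Coriolis parameter at 37°S:
f = 2Ω sin φ = 2 × 7.29×10⁻⁵ × sin 37° = 8.77×10⁻⁵ s⁻¹
Pressure gradient: |∂P/∂n| = 1000 Pa / 121000 m = 8.26×10⁻³ Pa/m
Geostrophic balance (pressure-gradient force = Coriolis force):
V_g = (1/(fρ)) |∂P/∂n| = 8.26×10⁻³ / (8.77×10⁻⁵ × 1.10) = 85.6 m/s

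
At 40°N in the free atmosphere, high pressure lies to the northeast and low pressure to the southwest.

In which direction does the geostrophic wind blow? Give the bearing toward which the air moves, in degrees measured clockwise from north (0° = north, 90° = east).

The pressure-gradient force points toward the southwest (bearing 225°).
Geostrophic balance: in the Northern Hemisphere the Coriolis force deflects motion to the right, so the geostrophic wind blows 90° to the right of the pressure-gradient force (low pressure on the left).
Rotating 225° by 90° clockwise gives 315° — the wind blows toward the northwest.

315°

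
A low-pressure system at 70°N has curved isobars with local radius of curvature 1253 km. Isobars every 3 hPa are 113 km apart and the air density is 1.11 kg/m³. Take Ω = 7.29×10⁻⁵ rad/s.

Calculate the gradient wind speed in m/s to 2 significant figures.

16 m/s

Coriolis parameter at 70°N:
f = 2Ω sin φ = 2 × 7.29×10⁻⁵ × sin 70° = 1.37×10⁻⁴ s⁻¹
Pressure gradient: |∂P/∂n| = 300 Pa / 113000 m = 2.65×10⁻³ Pa/m
Geostrophic speed: V_g = |∂P/∂n|/(fρ) = 2.65×10⁻³/(1.37×10⁻⁴ × 1.11) = 17.5 m/s
Around a low, centrifugal force acts outward with Coriolis, so pressure-gradient force balances both:
(1/ρ)|∂P/∂n| = fV + V²/R  →  V² + fR·V − fR·V_g = 0
With fR = 1.37×10⁻⁴ × 1253×10³ m = 172 m/s:
V = [−fR + √((fR)² + 4 fR V_g)]/2 = [−172 + √(172² + 4×172×17.5)]/2 = 16 m/s
Subgeostrophic (V < V_g = 17.5 m/s), as expected around a low.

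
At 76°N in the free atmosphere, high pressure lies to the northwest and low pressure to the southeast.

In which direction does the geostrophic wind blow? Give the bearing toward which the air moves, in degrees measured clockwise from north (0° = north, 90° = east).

The pressure-gradient force points toward the southeast (bearing 135°).
Geostrophic balance: in the Northern Hemisphere the Coriolis force deflects motion to the right, so the geostrophic wind blows 90° to the right of the pressure-gradient force (low pressure on the left).
Rotating 135° by 90° clockwise gives 225° — the wind blows toward the southwest.

225°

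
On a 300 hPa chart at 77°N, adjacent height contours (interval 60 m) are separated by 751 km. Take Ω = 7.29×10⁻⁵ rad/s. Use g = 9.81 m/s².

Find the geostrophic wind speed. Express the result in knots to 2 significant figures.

11 knots

Coriolis parameter at 77°N:
f = 2Ω sin φ = 2 × 7.29×10⁻⁵ × sin 77° = 1.42×10⁻⁴ s⁻¹
Height gradient: |∂Z/∂n| = 60 m / 751000 m = 7.99×10⁻⁵
On a pressure surface, geostrophic balance gives V_g = (g/f)|∂Z/∂n|:
V_g = 9.81 × 7.99×10⁻⁵ / 1.42×10⁻⁴ = 5.52 m/s
Converting: 5.52 m/s × 1.944 = 11 knots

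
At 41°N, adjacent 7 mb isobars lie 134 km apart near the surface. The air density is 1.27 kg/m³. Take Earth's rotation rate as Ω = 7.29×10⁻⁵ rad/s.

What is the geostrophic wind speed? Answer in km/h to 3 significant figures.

155 km/h

Coriolis parameter at 41°N:
f = 2Ω sin φ = 2 × 7.29×10⁻⁵ × sin 41° = 9.57×10⁻⁵ s⁻¹
Pressure gradient: |∂P/∂n| = 700 Pa / 134000 m = 5.22×10⁻³ Pa/m
Geostrophic balance (pressure-gradient force = Coriolis force):
V_g = (1/(fρ)) |∂P/∂n| = 5.22×10⁻³ / (9.57×10⁻⁵ × 1.27) = 43.0 m/s
Converting: 43.0 m/s × 3.6 = 155 km/h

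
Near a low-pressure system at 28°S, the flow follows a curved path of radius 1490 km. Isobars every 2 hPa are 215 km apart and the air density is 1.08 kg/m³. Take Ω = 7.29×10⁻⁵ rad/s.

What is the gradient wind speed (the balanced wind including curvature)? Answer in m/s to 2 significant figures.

11 m/s

Coriolis parameter at 28°S:
f = 2Ω sin φ = 2 × 7.29×10⁻⁵ × sin 28° = 6.84×10⁻⁵ s⁻¹
Pressure gradient: |∂P/∂n| = 200 Pa / 215000 m = 9.30×10⁻⁴ Pa/m
Geostrophic speed: V_g = |∂P/∂n|/(fρ) = 9.30×10⁻⁴/(6.84×10⁻⁵ × 1.08) = 12.6 m/s
Around a low, centrifugal force acts outward with Coriolis, so pressure-gradient force balances both:
(1/ρ)|∂P/∂n| = fV + V²/R  →  V² + fR·V − fR·V_g = 0
With fR = 6.84×10⁻⁵ × 1490×10³ m = 102 m/s:
V = [−fR + √((fR)² + 4 fR V_g)]/2 = [−102 + √(102² + 4×102×12.6)]/2 = 11.3 m/s
Subgeostrophic (V < V_g = 12.6 m/s), as expected around a low.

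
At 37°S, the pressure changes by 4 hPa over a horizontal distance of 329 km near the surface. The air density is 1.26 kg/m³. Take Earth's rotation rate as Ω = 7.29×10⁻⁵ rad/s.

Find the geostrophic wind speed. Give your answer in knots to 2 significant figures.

21 knots

Coriolis parameter at 37°S:
f = 2Ω sin φ = 2 × 7.29×10⁻⁵ × sin 37° = 8.77×10⁻⁵ s⁻¹
Pressure gradient: |∂P/∂n| = 400 Pa / 329000 m = 1.22×10⁻³ Pa/m
Geostrophic balance (pressure-gradient force = Coriolis force):
V_g = (1/(fρ)) |∂P/∂n| = 1.22×10⁻³ / (8.77×10⁻⁵ × 1.26) = 11.0 m/s
Converting: 11.0 m/s × 1.944 = 21 knots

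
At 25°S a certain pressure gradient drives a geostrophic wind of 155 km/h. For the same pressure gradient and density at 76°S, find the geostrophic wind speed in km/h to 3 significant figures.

With the same pressure gradient and density, V_g ∝ 1/f ∝ 1/sin φ.
V₂ = V₁ · sin φ₁ / sin φ₂ = 155 × sin 25° / sin 76°
V₂ = 155 × 0.4226/0.9703 = 67.5 km/h

67.5 km/h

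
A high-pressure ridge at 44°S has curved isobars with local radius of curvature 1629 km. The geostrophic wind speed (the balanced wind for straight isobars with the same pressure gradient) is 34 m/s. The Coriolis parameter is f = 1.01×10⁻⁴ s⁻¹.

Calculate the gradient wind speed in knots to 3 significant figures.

93.3 knots

Around a high, pressure-gradient force acts outward with centrifugal, so Coriolis balances both:
fV = (1/ρ)|∂P/∂n| + V²/R  →  V² − fR·V + fR·V_g = 0
With fR = 1.01×10⁻⁴ × 1629×10³ m = 165 m/s:
V = [fR − √((fR)² − 4 fR V_g)]/2 = [165 − √(165² − 4×165×34)]/2 = 48 m/s
Supergeostrophic (V > V_g = 34 m/s), as expected around a high.
Converting: 48 m/s × 1.944 = 93.3 knots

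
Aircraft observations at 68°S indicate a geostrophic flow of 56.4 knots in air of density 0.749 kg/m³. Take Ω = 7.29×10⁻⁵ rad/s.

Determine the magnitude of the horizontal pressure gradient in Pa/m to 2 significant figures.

Coriolis parameter at 68°S:
f = 2Ω sin φ = 2 × 7.29×10⁻⁵ × sin 68° = 1.35×10⁻⁴ s⁻¹
Wind speed in SI: 56.4 knots = 29.0 m/s
Geostrophic balance rearranged: |∂P/∂n| = f ρ V_g
|∂P/∂n| = 1.35×10⁻⁴ × 0.749 × 29.0 = 2.94×10⁻³ Pa/m

2.9×10⁻³ Pa/m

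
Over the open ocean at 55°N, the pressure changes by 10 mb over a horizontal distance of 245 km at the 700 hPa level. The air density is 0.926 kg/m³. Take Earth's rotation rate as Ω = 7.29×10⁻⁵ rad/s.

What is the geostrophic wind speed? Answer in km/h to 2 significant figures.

130 km/h

Coriolis parameter at 55°N:
f = 2Ω sin φ = 2 × 7.29×10⁻⁵ × sin 55° = 1.19×10⁻⁴ s⁻¹
Pressure gradient: |∂P/∂n| = 1000 Pa / 245000 m = 4.08×10⁻³ Pa/m
Geostrophic balance (pressure-gradient force = Coriolis force):
V_g = (1/(fρ)) |∂P/∂n| = 4.08×10⁻³ / (1.19×10⁻⁴ × 0.926) = 36.9 m/s
Converting: 36.9 m/s × 3.6 = 130 km/h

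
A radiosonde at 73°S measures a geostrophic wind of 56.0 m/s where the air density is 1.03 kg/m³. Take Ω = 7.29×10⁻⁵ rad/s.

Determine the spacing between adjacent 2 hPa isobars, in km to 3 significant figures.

Coriolis parameter at 73°S:
f = 2Ω sin φ = 2 × 7.29×10⁻⁵ × sin 73° = 1.39×10⁻⁴ s⁻¹
Geostrophic balance rearranged: |∂P/∂n| = f ρ V_g
|∂P/∂n| = 1.39×10⁻⁴ × 1.03 × 56.0 = 8.04×10⁻³ Pa/m
Isobar spacing: Δn = ΔP/|∂P/∂n| = 200 Pa / 8.04×10⁻³ Pa/m = 24869 m ≈ 24.9 km

24.9 km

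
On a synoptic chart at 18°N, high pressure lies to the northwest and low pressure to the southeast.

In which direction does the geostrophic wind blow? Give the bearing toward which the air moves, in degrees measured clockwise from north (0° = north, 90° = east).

225°

The pressure-gradient force points toward the southeast (bearing 135°).
Geostrophic balance: in the Northern Hemisphere the Coriolis force deflects motion to the right, so the geostrophic wind blows 90° to the right of the pressure-gradient force (low pressure on the left).
Rotating 135° by 90° clockwise gives 225° — the wind blows toward the southwest.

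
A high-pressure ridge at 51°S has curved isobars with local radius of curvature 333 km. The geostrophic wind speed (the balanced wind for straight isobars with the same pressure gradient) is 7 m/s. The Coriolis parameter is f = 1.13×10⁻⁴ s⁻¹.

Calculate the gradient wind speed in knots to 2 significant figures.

Around a high, pressure-gradient force acts outward with centrifugal, so Coriolis balances both:
fV = (1/ρ)|∂P/∂n| + V²/R  →  V² − fR·V + fR·V_g = 0
With fR = 1.13×10⁻⁴ × 333×10³ m = 37.6 m/s:
V = [fR − √((fR)² − 4 fR V_g)]/2 = [37.6 − √(37.6² − 4×37.6×7)]/2 = 9.3 m/s
Supergeostrophic (V > V_g = 7 m/s), as expected around a high.
Converting: 9.3 m/s × 1.944 = 18 knots

18 knots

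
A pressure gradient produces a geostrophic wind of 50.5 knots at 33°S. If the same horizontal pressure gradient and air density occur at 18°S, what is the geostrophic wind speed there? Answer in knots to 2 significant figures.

89 knots

With the same pressure gradient and density, V_g ∝ 1/f ∝ 1/sin φ.
V₂ = V₁ · sin φ₁ / sin φ₂ = 50.5 × sin 33° / sin 18°
V₂ = 50.5 × 0.5446/0.3090 = 89 knots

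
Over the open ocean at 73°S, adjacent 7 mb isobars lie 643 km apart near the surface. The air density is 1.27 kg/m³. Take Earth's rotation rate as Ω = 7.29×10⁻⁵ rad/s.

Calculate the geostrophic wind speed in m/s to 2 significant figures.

Coriolis parameter at 73°S:
f = 2Ω sin φ = 2 × 7.29×10⁻⁵ × sin 73° = 1.39×10⁻⁴ s⁻¹
Pressure gradient: |∂P/∂n| = 700 Pa / 643000 m = 1.09×10⁻³ Pa/m
Geostrophic balance (pressure-gradient force = Coriolis force):
V_g = (1/(fρ)) |∂P/∂n| = 1.09×10⁻³ / (1.39×10⁻⁴ × 1.27) = 6.15 m/s

6.1 m/s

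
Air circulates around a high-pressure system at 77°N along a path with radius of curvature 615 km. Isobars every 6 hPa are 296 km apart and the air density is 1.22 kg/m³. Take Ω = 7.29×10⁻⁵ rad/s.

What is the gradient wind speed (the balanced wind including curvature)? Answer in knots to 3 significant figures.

27.0 knots

Coriolis parameter at 77°N:
f = 2Ω sin φ = 2 × 7.29×10⁻⁵ × sin 77° = 1.42×10⁻⁴ s⁻¹
Pressure gradient: |∂P/∂n| = 600 Pa / 296000 m = 2.03×10⁻³ Pa/m
Geostrophic speed: V_g = |∂P/∂n|/(fρ) = 2.03×10⁻³/(1.42×10⁻⁴ × 1.22) = 11.7 m/s
Around a high, pressure-gradient force acts outward with centrifugal, so Coriolis balances both:
fV = (1/ρ)|∂P/∂n| + V²/R  →  V² − fR·V + fR·V_g = 0
With fR = 1.42×10⁻⁴ × 615×10³ m = 87.4 m/s:
V = [fR − √((fR)² − 4 fR V_g)]/2 = [87.4 − √(87.4² − 4×87.4×11.7)]/2 = 13.9 m/s
Supergeostrophic (V > V_g = 11.7 m/s), as expected around a high.
Converting: 13.9 m/s × 1.944 = 27.0 knots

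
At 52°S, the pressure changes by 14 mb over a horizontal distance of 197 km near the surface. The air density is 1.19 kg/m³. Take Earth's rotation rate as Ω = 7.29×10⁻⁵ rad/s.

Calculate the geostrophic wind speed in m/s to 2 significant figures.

52 m/s

Coriolis parameter at 52°S:
f = 2Ω sin φ = 2 × 7.29×10⁻⁵ × sin 52° = 1.15×10⁻⁴ s⁻¹
Pressure gradient: |∂P/∂n| = 1400 Pa / 197000 m = 7.11×10⁻³ Pa/m
Geostrophic balance (pressure-gradient force = Coriolis force):
V_g = (1/(fρ)) |∂P/∂n| = 7.11×10⁻³ / (1.15×10⁻⁴ × 1.19) = 52.0 m/s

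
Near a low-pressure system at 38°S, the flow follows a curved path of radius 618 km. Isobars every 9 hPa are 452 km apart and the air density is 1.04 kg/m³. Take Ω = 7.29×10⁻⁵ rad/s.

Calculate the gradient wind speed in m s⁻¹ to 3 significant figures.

16.5 m s⁻¹

Coriolis parameter at 38°S:
f = 2Ω sin φ = 2 × 7.29×10⁻⁵ × sin 38° = 8.98×10⁻⁵ s⁻¹
Pressure gradient: |∂P/∂n| = 900 Pa / 452000 m = 1.99×10⁻³ Pa/m
Geostrophic speed: V_g = |∂P/∂n|/(fρ) = 1.99×10⁻³/(8.98×10⁻⁵ × 1.04) = 21.3 m/s
Around a low, centrifugal force acts outward with Coriolis, so pressure-gradient force balances both:
(1/ρ)|∂P/∂n| = fV + V²/R  →  V² + fR·V − fR·V_g = 0
With fR = 8.98×10⁻⁵ × 618×10³ m = 55.5 m/s:
V = [−fR + √((fR)² + 4 fR V_g)]/2 = [−55.5 + √(55.5² + 4×55.5×21.3)]/2 = 16.5 m/s
Subgeostrophic (V < V_g = 21.3 m/s), as expected around a low.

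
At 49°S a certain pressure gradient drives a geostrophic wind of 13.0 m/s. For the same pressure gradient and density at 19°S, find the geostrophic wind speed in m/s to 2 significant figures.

With the same pressure gradient and density, V_g ∝ 1/f ∝ 1/sin φ.
V₂ = V₁ · sin φ₁ / sin φ₂ = 13.0 × sin 49° / sin 19°
V₂ = 13.0 × 0.7547/0.3256 = 30 m/s

30 m/s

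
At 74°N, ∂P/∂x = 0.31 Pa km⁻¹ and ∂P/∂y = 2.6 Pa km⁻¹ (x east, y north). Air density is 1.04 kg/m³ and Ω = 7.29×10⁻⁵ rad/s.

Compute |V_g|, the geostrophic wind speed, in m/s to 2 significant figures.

18 m/s

Coriolis parameter at 74°N:
f = 2Ω sin φ = 2 × 7.29×10⁻⁵ × sin 74° = 1.40×10⁻⁴ s⁻¹
Component geostrophic relations (x east, y north):
u_g = −(1/(fρ)) ∂P/∂y,  v_g = (1/(fρ)) ∂P/∂x
u_g = −(2.6×10⁻³)/(1.40×10⁻⁴ × 1.04) = −17.8 m/s;  v_g = (0.31×10⁻³)/(1.40×10⁻⁴ × 1.04) = 2.13 m/s
|V_g| = √(u_g² + v_g²) = 18.0 m/s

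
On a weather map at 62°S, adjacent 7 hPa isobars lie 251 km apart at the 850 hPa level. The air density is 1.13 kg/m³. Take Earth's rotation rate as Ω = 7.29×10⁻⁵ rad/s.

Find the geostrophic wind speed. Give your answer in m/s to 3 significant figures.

Coriolis parameter at 62°S:
f = 2Ω sin φ = 2 × 7.29×10⁻⁵ × sin 62° = 1.29×10⁻⁴ s⁻¹
Pressure gradient: |∂P/∂n| = 700 Pa / 251000 m = 2.79×10⁻³ Pa/m
Geostrophic balance (pressure-gradient force = Coriolis force):
V_g = (1/(fρ)) |∂P/∂n| = 2.79×10⁻³ / (1.29×10⁻⁴ × 1.13) = 19.2 m/s

19.2 m/s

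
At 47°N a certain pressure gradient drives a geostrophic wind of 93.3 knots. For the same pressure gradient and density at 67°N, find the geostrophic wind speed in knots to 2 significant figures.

74 knots

With the same pressure gradient and density, V_g ∝ 1/f ∝ 1/sin φ.
V₂ = V₁ · sin φ₁ / sin φ₂ = 93.3 × sin 47° / sin 67°
V₂ = 93.3 × 0.7314/0.9205 = 74 knots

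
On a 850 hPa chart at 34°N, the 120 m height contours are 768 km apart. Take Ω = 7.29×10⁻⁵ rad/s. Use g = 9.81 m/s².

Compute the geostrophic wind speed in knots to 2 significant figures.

37 knots

Coriolis parameter at 34°N:
f = 2Ω sin φ = 2 × 7.29×10⁻⁵ × sin 34° = 8.15×10⁻⁵ s⁻¹
Height gradient: |∂Z/∂n| = 120 m / 768000 m = 1.56×10⁻⁴
On a pressure surface, geostrophic balance gives V_g = (g/f)|∂Z/∂n|:
V_g = 9.81 × 1.56×10⁻⁴ / 8.15×10⁻⁵ = 18.8 m/s
Converting: 18.8 m/s × 1.944 = 37 knots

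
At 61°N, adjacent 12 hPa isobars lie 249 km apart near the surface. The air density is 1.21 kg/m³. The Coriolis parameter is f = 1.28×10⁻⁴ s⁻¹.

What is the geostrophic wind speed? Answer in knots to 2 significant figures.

60 knots

Pressure gradient: |∂P/∂n| = 1200 Pa / 249000 m = 4.82×10⁻³ Pa/m
Geostrophic balance (pressure-gradient force = Coriolis force):
V_g = (1/(fρ)) |∂P/∂n| = 4.82×10⁻³ / (1.28×10⁻⁴ × 1.21) = 31.1 m/s
Converting: 31.1 m/s × 1.944 = 60 knots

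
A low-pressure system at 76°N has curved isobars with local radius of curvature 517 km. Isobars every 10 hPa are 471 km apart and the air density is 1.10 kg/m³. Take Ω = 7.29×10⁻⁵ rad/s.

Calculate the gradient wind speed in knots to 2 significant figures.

23 knots

Coriolis parameter at 76°N:
f = 2Ω sin φ = 2 × 7.29×10⁻⁵ × sin 76° = 1.41×10⁻⁴ s⁻¹
Pressure gradient: |∂P/∂n| = 1000 Pa / 471000 m = 2.12×10⁻³ Pa/m
Geostrophic speed: V_g = |∂P/∂n|/(fρ) = 2.12×10⁻³/(1.41×10⁻⁴ × 1.10) = 13.6 m/s
Around a low, centrifugal force acts outward with Coriolis, so pressure-gradient force balances both:
(1/ρ)|∂P/∂n| = fV + V²/R  →  V² + fR·V − fR·V_g = 0
With fR = 1.41×10⁻⁴ × 517×10³ m = 73.1 m/s:
V = [−fR + √((fR)² + 4 fR V_g)]/2 = [−73.1 + √(73.1² + 4×73.1×13.6)]/2 = 11.8 m/s
Subgeostrophic (V < V_g = 13.6 m/s), as expected around a low.
Converting: 11.8 m/s × 1.944 = 23 knots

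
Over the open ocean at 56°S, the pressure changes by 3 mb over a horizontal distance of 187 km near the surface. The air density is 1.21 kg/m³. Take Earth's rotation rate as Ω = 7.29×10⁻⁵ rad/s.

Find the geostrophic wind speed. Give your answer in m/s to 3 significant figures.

11.0 m/s

Coriolis parameter at 56°S:
f = 2Ω sin φ = 2 × 7.29×10⁻⁵ × sin 56° = 1.21×10⁻⁴ s⁻¹
Pressure gradient: |∂P/∂n| = 300 Pa / 187000 m = 1.60×10⁻³ Pa/m
Geostrophic balance (pressure-gradient force = Coriolis force):
V_g = (1/(fρ)) |∂P/∂n| = 1.60×10⁻³ / (1.21×10⁻⁴ × 1.21) = 11.0 m/s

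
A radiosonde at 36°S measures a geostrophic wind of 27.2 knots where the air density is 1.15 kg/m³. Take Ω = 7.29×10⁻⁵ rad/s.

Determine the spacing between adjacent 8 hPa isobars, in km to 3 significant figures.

Coriolis parameter at 36°S:
f = 2Ω sin φ = 2 × 7.29×10⁻⁵ × sin 36° = 8.57×10⁻⁵ s⁻¹
Wind speed in SI: 27.2 knots = 14.0 m/s
Geostrophic balance rearranged: |∂P/∂n| = f ρ V_g
|∂P/∂n| = 8.57×10⁻⁵ × 1.15 × 14.0 = 1.38×10⁻³ Pa/m
Isobar spacing: Δn = ΔP/|∂P/∂n| = 800 Pa / 1.38×10⁻³ Pa/m = 580108 m ≈ 580 km

580 km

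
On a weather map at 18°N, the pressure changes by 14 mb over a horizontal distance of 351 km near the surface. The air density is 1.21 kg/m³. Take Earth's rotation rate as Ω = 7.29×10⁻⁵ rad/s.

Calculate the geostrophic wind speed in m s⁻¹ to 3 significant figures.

73.2 m s⁻¹

Coriolis parameter at 18°N:
f = 2Ω sin φ = 2 × 7.29×10⁻⁵ × sin 18° = 4.51×10⁻⁵ s⁻¹
Pressure gradient: |∂P/∂n| = 1400 Pa / 351000 m = 3.99×10⁻³ Pa/m
Geostrophic balance (pressure-gradient force = Coriolis force):
V_g = (1/(fρ)) |∂P/∂n| = 3.99×10⁻³ / (4.51×10⁻⁵ × 1.21) = 73.2 m/s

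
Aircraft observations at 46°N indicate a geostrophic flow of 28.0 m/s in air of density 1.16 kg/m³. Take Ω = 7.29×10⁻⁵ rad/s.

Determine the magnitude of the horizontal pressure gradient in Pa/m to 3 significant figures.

Coriolis parameter at 46°N:
f = 2Ω sin φ = 2 × 7.29×10⁻⁵ × sin 46° = 1.05×10⁻⁴ s⁻¹
Geostrophic balance rearranged: |∂P/∂n| = f ρ V_g
|∂P/∂n| = 1.05×10⁻⁴ × 1.16 × 28.0 = 3.41×10⁻³ Pa/m

3.41×10⁻³ Pa/m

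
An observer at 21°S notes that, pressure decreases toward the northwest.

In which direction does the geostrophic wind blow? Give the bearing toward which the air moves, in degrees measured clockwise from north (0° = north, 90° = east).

225°

The pressure-gradient force points toward the northwest (bearing 315°).
Geostrophic balance: in the Southern Hemisphere the Coriolis force deflects motion to the left, so the geostrophic wind blows 90° to the left of the pressure-gradient force (low pressure on the right).
Rotating 315° by 90° counterclockwise gives 225° — the wind blows toward the southwest.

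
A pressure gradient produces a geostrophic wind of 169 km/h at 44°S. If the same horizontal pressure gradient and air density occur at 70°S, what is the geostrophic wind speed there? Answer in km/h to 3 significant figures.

125 km/h

With the same pressure gradient and density, V_g ∝ 1/f ∝ 1/sin φ.
V₂ = V₁ · sin φ₁ / sin φ₂ = 169 × sin 44° / sin 70°
V₂ = 169 × 0.6947/0.9397 = 125 km/h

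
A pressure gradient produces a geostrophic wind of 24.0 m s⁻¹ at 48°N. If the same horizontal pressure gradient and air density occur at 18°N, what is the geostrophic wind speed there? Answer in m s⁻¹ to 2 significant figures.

With the same pressure gradient and density, V_g ∝ 1/f ∝ 1/sin φ.
V₂ = V₁ · sin φ₁ / sin φ₂ = 24.0 × sin 48° / sin 18°
V₂ = 24.0 × 0.7431/0.3090 = 58 m s⁻¹

58 m s⁻¹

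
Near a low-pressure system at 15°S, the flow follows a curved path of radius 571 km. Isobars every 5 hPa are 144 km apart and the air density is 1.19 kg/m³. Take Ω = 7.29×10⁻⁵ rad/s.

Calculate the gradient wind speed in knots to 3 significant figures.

61.1 knots

Coriolis parameter at 15°S:
f = 2Ω sin φ = 2 × 7.29×10⁻⁵ × sin 15° = 3.77×10⁻⁵ s⁻¹
Pressure gradient: |∂P/∂n| = 500 Pa / 144000 m = 3.47×10⁻³ Pa/m
Geostrophic speed: V_g = |∂P/∂n|/(fρ) = 3.47×10⁻³/(3.77×10⁻⁵ × 1.19) = 77.3 m/s
Around a low, centrifugal force acts outward with Coriolis, so pressure-gradient force balances both:
(1/ρ)|∂P/∂n| = fV + V²/R  →  V² + fR·V − fR·V_g = 0
With fR = 3.77×10⁻⁵ × 571×10³ m = 21.5 m/s:
V = [−fR + √((fR)² + 4 fR V_g)]/2 = [−21.5 + √(21.5² + 4×21.5×77.3)]/2 = 31.4 m/s
Subgeostrophic (V < V_g = 77.3 m/s), as expected around a low.
Converting: 31.4 m/s × 1.944 = 61.1 knots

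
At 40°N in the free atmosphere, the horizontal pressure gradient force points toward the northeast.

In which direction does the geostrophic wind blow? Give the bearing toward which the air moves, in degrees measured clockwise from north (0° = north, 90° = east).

135°

The pressure-gradient force points toward the northeast (bearing 045°).
Geostrophic balance: in the Northern Hemisphere the Coriolis force deflects motion to the right, so the geostrophic wind blows 90° to the right of the pressure-gradient force (low pressure on the left).
Rotating 045° by 90° clockwise gives 135° — the wind blows toward the southeast.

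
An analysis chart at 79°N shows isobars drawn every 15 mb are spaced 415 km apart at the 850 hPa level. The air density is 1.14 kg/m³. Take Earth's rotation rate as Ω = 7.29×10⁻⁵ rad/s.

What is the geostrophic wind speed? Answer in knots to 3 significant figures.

43.1 knots

Coriolis parameter at 79°N:
f = 2Ω sin φ = 2 × 7.29×10⁻⁵ × sin 79° = 1.43×10⁻⁴ s⁻¹
Pressure gradient: |∂P/∂n| = 1500 Pa / 415000 m = 3.61×10⁻³ Pa/m
Geostrophic balance (pressure-gradient force = Coriolis force):
V_g = (1/(fρ)) |∂P/∂n| = 3.61×10⁻³ / (1.43×10⁻⁴ × 1.14) = 22.2 m/s
Converting: 22.2 m/s × 1.944 = 43.1 knots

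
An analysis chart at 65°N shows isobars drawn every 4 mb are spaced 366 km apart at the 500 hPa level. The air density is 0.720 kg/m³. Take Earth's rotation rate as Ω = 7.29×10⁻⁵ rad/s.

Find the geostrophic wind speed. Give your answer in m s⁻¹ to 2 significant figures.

11 m s⁻¹

Coriolis parameter at 65°N:
f = 2Ω sin φ = 2 × 7.29×10⁻⁵ × sin 65° = 1.32×10⁻⁴ s⁻¹
Pressure gradient: |∂P/∂n| = 400 Pa / 366000 m = 1.09×10⁻³ Pa/m
Geostrophic balance (pressure-gradient force = Coriolis force):
V_g = (1/(fρ)) |∂P/∂n| = 1.09×10⁻³ / (1.32×10⁻⁴ × 0.720) = 11.5 m/s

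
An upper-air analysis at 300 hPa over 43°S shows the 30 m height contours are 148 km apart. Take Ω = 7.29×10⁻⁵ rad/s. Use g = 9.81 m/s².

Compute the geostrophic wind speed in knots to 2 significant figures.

39 knots

Coriolis parameter at 43°S:
f = 2Ω sin φ = 2 × 7.29×10⁻⁵ × sin 43° = 9.94×10⁻⁵ s⁻¹
Height gradient: |∂Z/∂n| = 30 m / 148000 m = 2.03×10⁻⁴
On a pressure surface, geostrophic balance gives V_g = (g/f)|∂Z/∂n|:
V_g = 9.81 × 2.03×10⁻⁴ / 9.94×10⁻⁵ = 20.0 m/s
Converting: 20.0 m/s × 1.944 = 39 knots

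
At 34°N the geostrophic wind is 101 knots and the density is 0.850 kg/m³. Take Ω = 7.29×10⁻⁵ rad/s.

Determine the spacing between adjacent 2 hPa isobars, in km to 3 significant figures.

55.5 km

Coriolis parameter at 34°N:
f = 2Ω sin φ = 2 × 7.29×10⁻⁵ × sin 34° = 8.15×10⁻⁵ s⁻¹
Wind speed in SI: 101 knots = 52.0 m/s
Geostrophic balance rearranged: |∂P/∂n| = f ρ V_g
|∂P/∂n| = 8.15×10⁻⁵ × 0.850 × 52.0 = 3.60×10⁻³ Pa/m
Isobar spacing: Δn = ΔP/|∂P/∂n| = 200 Pa / 3.60×10⁻³ Pa/m = 55543 m ≈ 55.5 km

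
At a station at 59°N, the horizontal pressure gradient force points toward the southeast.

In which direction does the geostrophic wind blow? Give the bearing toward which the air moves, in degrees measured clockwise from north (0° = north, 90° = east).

225°

The pressure-gradient force points toward the southeast (bearing 135°).
Geostrophic balance: in the Northern Hemisphere the Coriolis force deflects motion to the right, so the geostrophic wind blows 90° to the right of the pressure-gradient force (low pressure on the left).
Rotating 135° by 90° clockwise gives 225° — the wind blows toward the southwest.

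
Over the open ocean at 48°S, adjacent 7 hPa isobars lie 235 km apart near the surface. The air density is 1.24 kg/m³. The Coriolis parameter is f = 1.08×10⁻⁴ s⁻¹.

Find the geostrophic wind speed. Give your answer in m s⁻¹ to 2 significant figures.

22 m s⁻¹

Pressure gradient: |∂P/∂n| = 700 Pa / 235000 m = 2.98×10⁻³ Pa/m
Geostrophic balance (pressure-gradient force = Coriolis force):
V_g = (1/(fρ)) |∂P/∂n| = 2.98×10⁻³ / (1.08×10⁻⁴ × 1.24) = 22.2 m/s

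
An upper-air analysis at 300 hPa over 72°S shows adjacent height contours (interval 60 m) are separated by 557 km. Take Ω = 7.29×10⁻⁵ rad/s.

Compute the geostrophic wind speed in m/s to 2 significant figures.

Coriolis parameter at 72°S:
f = 2Ω sin φ = 2 × 7.29×10⁻⁵ × sin 72° = 1.39×10⁻⁴ s⁻¹
Height gradient: |∂Z/∂n| = 60 m / 557000 m = 1.08×10⁻⁴
On a pressure surface, geostrophic balance gives V_g = (g/f)|∂Z/∂n|:
V_g = 9.81 × 1.08×10⁻⁴ / 1.39×10⁻⁴ = 7.62 m/s

7.6 m/s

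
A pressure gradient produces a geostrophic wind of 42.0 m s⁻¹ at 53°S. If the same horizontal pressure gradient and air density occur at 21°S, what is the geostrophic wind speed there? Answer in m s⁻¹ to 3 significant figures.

With the same pressure gradient and density, V_g ∝ 1/f ∝ 1/sin φ.
V₂ = V₁ · sin φ₁ / sin φ₂ = 42.0 × sin 53° / sin 21°
V₂ = 42.0 × 0.7986/0.3584 = 93.6 m s⁻¹

93.6 m s⁻¹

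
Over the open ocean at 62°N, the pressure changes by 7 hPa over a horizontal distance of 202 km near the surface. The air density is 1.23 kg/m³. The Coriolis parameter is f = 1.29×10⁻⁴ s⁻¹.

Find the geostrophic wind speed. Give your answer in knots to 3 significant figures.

42.5 knots

Pressure gradient: |∂P/∂n| = 700 Pa / 202000 m = 3.47×10⁻³ Pa/m
Geostrophic balance (pressure-gradient force = Coriolis force):
V_g = (1/(fρ)) |∂P/∂n| = 3.47×10⁻³ / (1.29×10⁻⁴ × 1.23) = 21.8 m/s
Converting: 21.8 m/s × 1.944 = 42.5 knots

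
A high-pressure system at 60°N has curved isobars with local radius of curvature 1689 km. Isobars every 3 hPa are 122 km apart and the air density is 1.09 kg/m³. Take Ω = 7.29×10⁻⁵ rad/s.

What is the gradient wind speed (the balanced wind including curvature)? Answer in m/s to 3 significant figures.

19.7 m/s

Coriolis parameter at 60°N:
f = 2Ω sin φ = 2 × 7.29×10⁻⁵ × sin 60° = 1.26×10⁻⁴ s⁻¹
Pressure gradient: |∂P/∂n| = 300 Pa / 122000 m = 2.46×10⁻³ Pa/m
Geostrophic speed: V_g = |∂P/∂n|/(fρ) = 2.46×10⁻³/(1.26×10⁻⁴ × 1.09) = 17.9 m/s
Around a high, pressure-gradient force acts outward with centrifugal, so Coriolis balances both:
fV = (1/ρ)|∂P/∂n| + V²/R  →  V² − fR·V + fR·V_g = 0
With fR = 1.26×10⁻⁴ × 1689×10³ m = 213 m/s:
V = [fR − √((fR)² − 4 fR V_g)]/2 = [213 − √(213² − 4×213×17.9)]/2 = 19.7 m/s
Supergeostrophic (V > V_g = 17.9 m/s), as expected around a high.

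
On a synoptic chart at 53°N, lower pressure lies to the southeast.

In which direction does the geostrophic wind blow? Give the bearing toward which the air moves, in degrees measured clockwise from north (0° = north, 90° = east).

225°

The pressure-gradient force points toward the southeast (bearing 135°).
Geostrophic balance: in the Northern Hemisphere the Coriolis force deflects motion to the right, so the geostrophic wind blows 90° to the right of the pressure-gradient force (low pressure on the left).
Rotating 135° by 90° clockwise gives 225° — the wind blows toward the southwest.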